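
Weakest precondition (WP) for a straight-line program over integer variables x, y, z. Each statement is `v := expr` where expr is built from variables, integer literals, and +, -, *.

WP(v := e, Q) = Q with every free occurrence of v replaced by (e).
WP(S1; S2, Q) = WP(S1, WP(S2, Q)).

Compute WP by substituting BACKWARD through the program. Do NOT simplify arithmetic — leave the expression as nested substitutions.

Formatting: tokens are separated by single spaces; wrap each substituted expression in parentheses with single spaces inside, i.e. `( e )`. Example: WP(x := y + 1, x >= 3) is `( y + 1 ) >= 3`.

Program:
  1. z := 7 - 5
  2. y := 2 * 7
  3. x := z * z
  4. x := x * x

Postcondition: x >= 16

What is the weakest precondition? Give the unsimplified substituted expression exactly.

post: x >= 16
stmt 4: x := x * x  -- replace 1 occurrence(s) of x with (x * x)
  => ( x * x ) >= 16
stmt 3: x := z * z  -- replace 2 occurrence(s) of x with (z * z)
  => ( ( z * z ) * ( z * z ) ) >= 16
stmt 2: y := 2 * 7  -- replace 0 occurrence(s) of y with (2 * 7)
  => ( ( z * z ) * ( z * z ) ) >= 16
stmt 1: z := 7 - 5  -- replace 4 occurrence(s) of z with (7 - 5)
  => ( ( ( 7 - 5 ) * ( 7 - 5 ) ) * ( ( 7 - 5 ) * ( 7 - 5 ) ) ) >= 16

Answer: ( ( ( 7 - 5 ) * ( 7 - 5 ) ) * ( ( 7 - 5 ) * ( 7 - 5 ) ) ) >= 16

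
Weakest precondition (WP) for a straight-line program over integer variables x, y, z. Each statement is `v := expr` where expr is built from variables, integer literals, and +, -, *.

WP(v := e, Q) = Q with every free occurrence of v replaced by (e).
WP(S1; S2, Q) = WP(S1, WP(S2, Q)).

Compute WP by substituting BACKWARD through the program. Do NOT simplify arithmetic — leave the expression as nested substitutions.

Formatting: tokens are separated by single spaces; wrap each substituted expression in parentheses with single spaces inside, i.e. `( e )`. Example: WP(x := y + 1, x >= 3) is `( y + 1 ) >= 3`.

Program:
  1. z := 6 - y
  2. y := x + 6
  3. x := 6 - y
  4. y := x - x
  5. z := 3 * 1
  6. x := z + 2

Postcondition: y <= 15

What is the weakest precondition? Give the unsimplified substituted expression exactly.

post: y <= 15
stmt 6: x := z + 2  -- replace 0 occurrence(s) of x with (z + 2)
  => y <= 15
stmt 5: z := 3 * 1  -- replace 0 occurrence(s) of z with (3 * 1)
  => y <= 15
stmt 4: y := x - x  -- replace 1 occurrence(s) of y with (x - x)
  => ( x - x ) <= 15
stmt 3: x := 6 - y  -- replace 2 occurrence(s) of x with (6 - y)
  => ( ( 6 - y ) - ( 6 - y ) ) <= 15
stmt 2: y := x + 6  -- replace 2 occurrence(s) of y with (x + 6)
  => ( ( 6 - ( x + 6 ) ) - ( 6 - ( x + 6 ) ) ) <= 15
stmt 1: z := 6 - y  -- replace 0 occurrence(s) of z with (6 - y)
  => ( ( 6 - ( x + 6 ) ) - ( 6 - ( x + 6 ) ) ) <= 15

Answer: ( ( 6 - ( x + 6 ) ) - ( 6 - ( x + 6 ) ) ) <= 15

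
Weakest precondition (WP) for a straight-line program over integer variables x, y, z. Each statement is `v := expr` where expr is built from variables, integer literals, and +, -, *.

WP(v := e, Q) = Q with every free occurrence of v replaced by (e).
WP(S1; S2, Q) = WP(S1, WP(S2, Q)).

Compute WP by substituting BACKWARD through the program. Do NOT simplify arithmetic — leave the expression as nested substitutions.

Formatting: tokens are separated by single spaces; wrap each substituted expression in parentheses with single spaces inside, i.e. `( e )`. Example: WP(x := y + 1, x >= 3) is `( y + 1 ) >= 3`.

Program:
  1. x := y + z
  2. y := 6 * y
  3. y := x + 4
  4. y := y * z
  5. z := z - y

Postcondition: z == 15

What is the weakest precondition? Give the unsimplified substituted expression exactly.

Answer: ( z - ( ( ( y + z ) + 4 ) * z ) ) == 15

Derivation:
post: z == 15
stmt 5: z := z - y  -- replace 1 occurrence(s) of z with (z - y)
  => ( z - y ) == 15
stmt 4: y := y * z  -- replace 1 occurrence(s) of y with (y * z)
  => ( z - ( y * z ) ) == 15
stmt 3: y := x + 4  -- replace 1 occurrence(s) of y with (x + 4)
  => ( z - ( ( x + 4 ) * z ) ) == 15
stmt 2: y := 6 * y  -- replace 0 occurrence(s) of y with (6 * y)
  => ( z - ( ( x + 4 ) * z ) ) == 15
stmt 1: x := y + z  -- replace 1 occurrence(s) of x with (y + z)
  => ( z - ( ( ( y + z ) + 4 ) * z ) ) == 15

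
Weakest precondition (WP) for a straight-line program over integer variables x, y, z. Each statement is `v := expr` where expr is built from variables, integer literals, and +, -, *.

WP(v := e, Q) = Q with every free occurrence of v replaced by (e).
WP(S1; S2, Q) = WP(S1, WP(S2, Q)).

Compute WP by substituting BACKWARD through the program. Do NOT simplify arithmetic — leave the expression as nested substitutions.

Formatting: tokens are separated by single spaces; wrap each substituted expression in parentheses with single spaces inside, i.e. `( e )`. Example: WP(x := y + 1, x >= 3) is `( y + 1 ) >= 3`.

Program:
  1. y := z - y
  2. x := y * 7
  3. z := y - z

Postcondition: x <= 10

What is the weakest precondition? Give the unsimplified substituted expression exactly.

Answer: ( ( z - y ) * 7 ) <= 10

Derivation:
post: x <= 10
stmt 3: z := y - z  -- replace 0 occurrence(s) of z with (y - z)
  => x <= 10
stmt 2: x := y * 7  -- replace 1 occurrence(s) of x with (y * 7)
  => ( y * 7 ) <= 10
stmt 1: y := z - y  -- replace 1 occurrence(s) of y with (z - y)
  => ( ( z - y ) * 7 ) <= 10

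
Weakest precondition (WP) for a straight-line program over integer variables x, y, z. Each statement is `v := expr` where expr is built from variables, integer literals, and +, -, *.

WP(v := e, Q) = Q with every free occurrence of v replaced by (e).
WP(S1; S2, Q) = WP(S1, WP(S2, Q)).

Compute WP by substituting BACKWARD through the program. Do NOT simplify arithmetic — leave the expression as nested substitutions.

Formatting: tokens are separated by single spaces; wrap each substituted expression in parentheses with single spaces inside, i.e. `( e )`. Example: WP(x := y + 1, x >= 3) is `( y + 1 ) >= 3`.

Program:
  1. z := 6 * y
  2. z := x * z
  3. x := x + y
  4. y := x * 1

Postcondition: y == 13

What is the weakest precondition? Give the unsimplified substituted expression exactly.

Answer: ( ( x + y ) * 1 ) == 13

Derivation:
post: y == 13
stmt 4: y := x * 1  -- replace 1 occurrence(s) of y with (x * 1)
  => ( x * 1 ) == 13
stmt 3: x := x + y  -- replace 1 occurrence(s) of x with (x + y)
  => ( ( x + y ) * 1 ) == 13
stmt 2: z := x * z  -- replace 0 occurrence(s) of z with (x * z)
  => ( ( x + y ) * 1 ) == 13
stmt 1: z := 6 * y  -- replace 0 occurrence(s) of z with (6 * y)
  => ( ( x + y ) * 1 ) == 13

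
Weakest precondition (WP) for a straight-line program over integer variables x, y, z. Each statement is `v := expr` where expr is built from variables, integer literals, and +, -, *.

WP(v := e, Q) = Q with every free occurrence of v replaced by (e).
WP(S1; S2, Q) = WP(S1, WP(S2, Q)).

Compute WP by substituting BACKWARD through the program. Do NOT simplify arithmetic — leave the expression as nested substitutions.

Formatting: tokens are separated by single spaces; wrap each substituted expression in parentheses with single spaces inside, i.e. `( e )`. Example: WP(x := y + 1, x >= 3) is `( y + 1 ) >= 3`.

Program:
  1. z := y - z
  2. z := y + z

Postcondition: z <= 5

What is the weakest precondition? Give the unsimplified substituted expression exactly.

post: z <= 5
stmt 2: z := y + z  -- replace 1 occurrence(s) of z with (y + z)
  => ( y + z ) <= 5
stmt 1: z := y - z  -- replace 1 occurrence(s) of z with (y - z)
  => ( y + ( y - z ) ) <= 5

Answer: ( y + ( y - z ) ) <= 5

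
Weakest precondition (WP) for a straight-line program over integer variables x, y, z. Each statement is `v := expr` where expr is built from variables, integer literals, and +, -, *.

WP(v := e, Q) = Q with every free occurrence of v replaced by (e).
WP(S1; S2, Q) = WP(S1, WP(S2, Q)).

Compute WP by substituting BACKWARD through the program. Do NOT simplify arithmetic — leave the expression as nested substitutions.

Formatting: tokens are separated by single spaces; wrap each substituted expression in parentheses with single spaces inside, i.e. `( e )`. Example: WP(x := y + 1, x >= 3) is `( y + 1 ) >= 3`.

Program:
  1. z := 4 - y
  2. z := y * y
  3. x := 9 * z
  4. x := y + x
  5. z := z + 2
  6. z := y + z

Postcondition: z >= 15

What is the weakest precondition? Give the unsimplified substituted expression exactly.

Answer: ( y + ( ( y * y ) + 2 ) ) >= 15

Derivation:
post: z >= 15
stmt 6: z := y + z  -- replace 1 occurrence(s) of z with (y + z)
  => ( y + z ) >= 15
stmt 5: z := z + 2  -- replace 1 occurrence(s) of z with (z + 2)
  => ( y + ( z + 2 ) ) >= 15
stmt 4: x := y + x  -- replace 0 occurrence(s) of x with (y + x)
  => ( y + ( z + 2 ) ) >= 15
stmt 3: x := 9 * z  -- replace 0 occurrence(s) of x with (9 * z)
  => ( y + ( z + 2 ) ) >= 15
stmt 2: z := y * y  -- replace 1 occurrence(s) of z with (y * y)
  => ( y + ( ( y * y ) + 2 ) ) >= 15
stmt 1: z := 4 - y  -- replace 0 occurrence(s) of z with (4 - y)
  => ( y + ( ( y * y ) + 2 ) ) >= 15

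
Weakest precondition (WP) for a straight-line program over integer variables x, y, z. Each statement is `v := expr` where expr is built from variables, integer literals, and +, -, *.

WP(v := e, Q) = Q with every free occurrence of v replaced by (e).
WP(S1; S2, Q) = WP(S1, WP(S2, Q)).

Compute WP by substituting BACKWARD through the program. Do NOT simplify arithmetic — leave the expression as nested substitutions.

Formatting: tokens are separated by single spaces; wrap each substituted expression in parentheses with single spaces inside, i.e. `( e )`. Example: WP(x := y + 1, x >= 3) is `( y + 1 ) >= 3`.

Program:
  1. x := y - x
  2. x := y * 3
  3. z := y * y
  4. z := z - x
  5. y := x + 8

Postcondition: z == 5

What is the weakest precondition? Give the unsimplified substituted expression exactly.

Answer: ( ( y * y ) - ( y * 3 ) ) == 5

Derivation:
post: z == 5
stmt 5: y := x + 8  -- replace 0 occurrence(s) of y with (x + 8)
  => z == 5
stmt 4: z := z - x  -- replace 1 occurrence(s) of z with (z - x)
  => ( z - x ) == 5
stmt 3: z := y * y  -- replace 1 occurrence(s) of z with (y * y)
  => ( ( y * y ) - x ) == 5
stmt 2: x := y * 3  -- replace 1 occurrence(s) of x with (y * 3)
  => ( ( y * y ) - ( y * 3 ) ) == 5
stmt 1: x := y - x  -- replace 0 occurrence(s) of x with (y - x)
  => ( ( y * y ) - ( y * 3 ) ) == 5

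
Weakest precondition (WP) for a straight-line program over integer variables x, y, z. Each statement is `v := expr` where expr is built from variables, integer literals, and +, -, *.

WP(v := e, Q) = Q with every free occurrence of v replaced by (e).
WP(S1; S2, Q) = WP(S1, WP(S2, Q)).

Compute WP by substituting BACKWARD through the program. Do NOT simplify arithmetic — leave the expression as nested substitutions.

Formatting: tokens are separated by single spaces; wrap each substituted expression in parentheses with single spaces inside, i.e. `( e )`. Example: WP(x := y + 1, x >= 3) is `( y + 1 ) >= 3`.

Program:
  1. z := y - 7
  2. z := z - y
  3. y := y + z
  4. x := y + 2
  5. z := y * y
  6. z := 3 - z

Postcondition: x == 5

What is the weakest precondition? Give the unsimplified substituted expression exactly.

post: x == 5
stmt 6: z := 3 - z  -- replace 0 occurrence(s) of z with (3 - z)
  => x == 5
stmt 5: z := y * y  -- replace 0 occurrence(s) of z with (y * y)
  => x == 5
stmt 4: x := y + 2  -- replace 1 occurrence(s) of x with (y + 2)
  => ( y + 2 ) == 5
stmt 3: y := y + z  -- replace 1 occurrence(s) of y with (y + z)
  => ( ( y + z ) + 2 ) == 5
stmt 2: z := z - y  -- replace 1 occurrence(s) of z with (z - y)
  => ( ( y + ( z - y ) ) + 2 ) == 5
stmt 1: z := y - 7  -- replace 1 occurrence(s) of z with (y - 7)
  => ( ( y + ( ( y - 7 ) - y ) ) + 2 ) == 5

Answer: ( ( y + ( ( y - 7 ) - y ) ) + 2 ) == 5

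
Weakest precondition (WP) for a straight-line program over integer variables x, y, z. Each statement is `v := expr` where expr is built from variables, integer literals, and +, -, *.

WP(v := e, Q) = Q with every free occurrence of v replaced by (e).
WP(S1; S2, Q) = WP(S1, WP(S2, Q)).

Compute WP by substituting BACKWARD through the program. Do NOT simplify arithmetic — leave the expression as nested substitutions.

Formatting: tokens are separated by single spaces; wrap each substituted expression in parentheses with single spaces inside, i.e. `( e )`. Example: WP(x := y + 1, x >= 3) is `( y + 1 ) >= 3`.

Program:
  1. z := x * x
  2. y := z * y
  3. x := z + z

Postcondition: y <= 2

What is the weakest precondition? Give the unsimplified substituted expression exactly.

post: y <= 2
stmt 3: x := z + z  -- replace 0 occurrence(s) of x with (z + z)
  => y <= 2
stmt 2: y := z * y  -- replace 1 occurrence(s) of y with (z * y)
  => ( z * y ) <= 2
stmt 1: z := x * x  -- replace 1 occurrence(s) of z with (x * x)
  => ( ( x * x ) * y ) <= 2

Answer: ( ( x * x ) * y ) <= 2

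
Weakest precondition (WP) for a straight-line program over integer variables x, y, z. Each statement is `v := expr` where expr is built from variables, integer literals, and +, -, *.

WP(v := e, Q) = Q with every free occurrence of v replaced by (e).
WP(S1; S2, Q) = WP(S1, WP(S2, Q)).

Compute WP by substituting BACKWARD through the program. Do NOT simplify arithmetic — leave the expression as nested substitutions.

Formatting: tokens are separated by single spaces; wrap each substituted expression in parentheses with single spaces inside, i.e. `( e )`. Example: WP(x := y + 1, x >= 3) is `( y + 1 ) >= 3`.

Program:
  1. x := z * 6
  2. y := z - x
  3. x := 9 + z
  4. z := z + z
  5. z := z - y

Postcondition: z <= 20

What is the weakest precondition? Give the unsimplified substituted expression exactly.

Answer: ( ( z + z ) - ( z - ( z * 6 ) ) ) <= 20

Derivation:
post: z <= 20
stmt 5: z := z - y  -- replace 1 occurrence(s) of z with (z - y)
  => ( z - y ) <= 20
stmt 4: z := z + z  -- replace 1 occurrence(s) of z with (z + z)
  => ( ( z + z ) - y ) <= 20
stmt 3: x := 9 + z  -- replace 0 occurrence(s) of x with (9 + z)
  => ( ( z + z ) - y ) <= 20
stmt 2: y := z - x  -- replace 1 occurrence(s) of y with (z - x)
  => ( ( z + z ) - ( z - x ) ) <= 20
stmt 1: x := z * 6  -- replace 1 occurrence(s) of x with (z * 6)
  => ( ( z + z ) - ( z - ( z * 6 ) ) ) <= 20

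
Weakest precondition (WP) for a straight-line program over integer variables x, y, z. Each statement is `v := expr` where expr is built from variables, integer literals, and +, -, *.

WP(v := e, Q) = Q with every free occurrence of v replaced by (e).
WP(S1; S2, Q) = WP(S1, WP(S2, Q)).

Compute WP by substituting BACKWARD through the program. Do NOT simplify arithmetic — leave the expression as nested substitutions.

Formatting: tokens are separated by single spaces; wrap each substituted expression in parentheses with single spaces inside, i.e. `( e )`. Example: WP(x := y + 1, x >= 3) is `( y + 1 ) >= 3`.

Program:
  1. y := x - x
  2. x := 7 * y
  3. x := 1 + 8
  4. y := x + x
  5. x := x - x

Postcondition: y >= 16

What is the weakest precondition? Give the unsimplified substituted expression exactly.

Answer: ( ( 1 + 8 ) + ( 1 + 8 ) ) >= 16

Derivation:
post: y >= 16
stmt 5: x := x - x  -- replace 0 occurrence(s) of x with (x - x)
  => y >= 16
stmt 4: y := x + x  -- replace 1 occurrence(s) of y with (x + x)
  => ( x + x ) >= 16
stmt 3: x := 1 + 8  -- replace 2 occurrence(s) of x with (1 + 8)
  => ( ( 1 + 8 ) + ( 1 + 8 ) ) >= 16
stmt 2: x := 7 * y  -- replace 0 occurrence(s) of x with (7 * y)
  => ( ( 1 + 8 ) + ( 1 + 8 ) ) >= 16
stmt 1: y := x - x  -- replace 0 occurrence(s) of y with (x - x)
  => ( ( 1 + 8 ) + ( 1 + 8 ) ) >= 16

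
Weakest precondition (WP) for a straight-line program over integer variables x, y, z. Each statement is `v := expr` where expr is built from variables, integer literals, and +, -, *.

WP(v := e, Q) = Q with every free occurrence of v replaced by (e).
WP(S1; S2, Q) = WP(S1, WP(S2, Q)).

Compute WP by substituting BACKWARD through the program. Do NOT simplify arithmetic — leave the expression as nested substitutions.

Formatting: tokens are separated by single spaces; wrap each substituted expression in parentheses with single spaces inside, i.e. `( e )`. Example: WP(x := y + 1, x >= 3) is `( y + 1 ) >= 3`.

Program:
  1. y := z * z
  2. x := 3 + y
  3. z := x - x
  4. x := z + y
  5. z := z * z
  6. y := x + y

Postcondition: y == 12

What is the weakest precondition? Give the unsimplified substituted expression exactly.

post: y == 12
stmt 6: y := x + y  -- replace 1 occurrence(s) of y with (x + y)
  => ( x + y ) == 12
stmt 5: z := z * z  -- replace 0 occurrence(s) of z with (z * z)
  => ( x + y ) == 12
stmt 4: x := z + y  -- replace 1 occurrence(s) of x with (z + y)
  => ( ( z + y ) + y ) == 12
stmt 3: z := x - x  -- replace 1 occurrence(s) of z with (x - x)
  => ( ( ( x - x ) + y ) + y ) == 12
stmt 2: x := 3 + y  -- replace 2 occurrence(s) of x with (3 + y)
  => ( ( ( ( 3 + y ) - ( 3 + y ) ) + y ) + y ) == 12
stmt 1: y := z * z  -- replace 4 occurrence(s) of y with (z * z)
  => ( ( ( ( 3 + ( z * z ) ) - ( 3 + ( z * z ) ) ) + ( z * z ) ) + ( z * z ) ) == 12

Answer: ( ( ( ( 3 + ( z * z ) ) - ( 3 + ( z * z ) ) ) + ( z * z ) ) + ( z * z ) ) == 12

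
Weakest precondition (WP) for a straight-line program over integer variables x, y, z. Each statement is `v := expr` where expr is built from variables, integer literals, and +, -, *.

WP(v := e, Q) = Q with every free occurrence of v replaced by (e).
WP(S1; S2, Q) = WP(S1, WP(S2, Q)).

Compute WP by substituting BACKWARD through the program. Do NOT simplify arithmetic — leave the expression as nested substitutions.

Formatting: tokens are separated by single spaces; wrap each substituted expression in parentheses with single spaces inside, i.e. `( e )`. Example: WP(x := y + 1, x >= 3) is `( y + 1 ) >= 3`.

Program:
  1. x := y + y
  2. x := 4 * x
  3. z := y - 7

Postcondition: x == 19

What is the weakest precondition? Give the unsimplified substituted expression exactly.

Answer: ( 4 * ( y + y ) ) == 19

Derivation:
post: x == 19
stmt 3: z := y - 7  -- replace 0 occurrence(s) of z with (y - 7)
  => x == 19
stmt 2: x := 4 * x  -- replace 1 occurrence(s) of x with (4 * x)
  => ( 4 * x ) == 19
stmt 1: x := y + y  -- replace 1 occurrence(s) of x with (y + y)
  => ( 4 * ( y + y ) ) == 19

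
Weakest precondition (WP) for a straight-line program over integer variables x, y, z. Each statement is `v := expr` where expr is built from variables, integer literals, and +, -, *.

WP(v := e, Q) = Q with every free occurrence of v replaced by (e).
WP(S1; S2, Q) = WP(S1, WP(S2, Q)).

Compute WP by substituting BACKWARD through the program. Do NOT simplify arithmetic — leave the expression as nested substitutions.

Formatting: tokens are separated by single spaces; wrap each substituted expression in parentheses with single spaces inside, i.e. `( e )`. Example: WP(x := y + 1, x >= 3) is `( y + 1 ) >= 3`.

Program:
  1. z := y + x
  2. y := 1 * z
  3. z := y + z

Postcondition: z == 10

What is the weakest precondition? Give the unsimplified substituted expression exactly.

post: z == 10
stmt 3: z := y + z  -- replace 1 occurrence(s) of z with (y + z)
  => ( y + z ) == 10
stmt 2: y := 1 * z  -- replace 1 occurrence(s) of y with (1 * z)
  => ( ( 1 * z ) + z ) == 10
stmt 1: z := y + x  -- replace 2 occurrence(s) of z with (y + x)
  => ( ( 1 * ( y + x ) ) + ( y + x ) ) == 10

Answer: ( ( 1 * ( y + x ) ) + ( y + x ) ) == 10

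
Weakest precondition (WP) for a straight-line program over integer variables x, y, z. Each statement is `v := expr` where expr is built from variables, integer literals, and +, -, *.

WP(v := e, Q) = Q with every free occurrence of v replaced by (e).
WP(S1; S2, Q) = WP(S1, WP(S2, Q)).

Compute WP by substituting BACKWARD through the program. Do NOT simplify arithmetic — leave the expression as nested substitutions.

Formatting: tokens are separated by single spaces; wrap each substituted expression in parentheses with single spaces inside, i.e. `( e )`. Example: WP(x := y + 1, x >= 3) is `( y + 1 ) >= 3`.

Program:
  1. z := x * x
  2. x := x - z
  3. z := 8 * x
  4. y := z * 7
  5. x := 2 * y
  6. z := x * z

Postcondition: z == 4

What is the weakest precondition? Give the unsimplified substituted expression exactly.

Answer: ( ( 2 * ( ( 8 * ( x - ( x * x ) ) ) * 7 ) ) * ( 8 * ( x - ( x * x ) ) ) ) == 4

Derivation:
post: z == 4
stmt 6: z := x * z  -- replace 1 occurrence(s) of z with (x * z)
  => ( x * z ) == 4
stmt 5: x := 2 * y  -- replace 1 occurrence(s) of x with (2 * y)
  => ( ( 2 * y ) * z ) == 4
stmt 4: y := z * 7  -- replace 1 occurrence(s) of y with (z * 7)
  => ( ( 2 * ( z * 7 ) ) * z ) == 4
stmt 3: z := 8 * x  -- replace 2 occurrence(s) of z with (8 * x)
  => ( ( 2 * ( ( 8 * x ) * 7 ) ) * ( 8 * x ) ) == 4
stmt 2: x := x - z  -- replace 2 occurrence(s) of x with (x - z)
  => ( ( 2 * ( ( 8 * ( x - z ) ) * 7 ) ) * ( 8 * ( x - z ) ) ) == 4
stmt 1: z := x * x  -- replace 2 occurrence(s) of z with (x * x)
  => ( ( 2 * ( ( 8 * ( x - ( x * x ) ) ) * 7 ) ) * ( 8 * ( x - ( x * x ) ) ) ) == 4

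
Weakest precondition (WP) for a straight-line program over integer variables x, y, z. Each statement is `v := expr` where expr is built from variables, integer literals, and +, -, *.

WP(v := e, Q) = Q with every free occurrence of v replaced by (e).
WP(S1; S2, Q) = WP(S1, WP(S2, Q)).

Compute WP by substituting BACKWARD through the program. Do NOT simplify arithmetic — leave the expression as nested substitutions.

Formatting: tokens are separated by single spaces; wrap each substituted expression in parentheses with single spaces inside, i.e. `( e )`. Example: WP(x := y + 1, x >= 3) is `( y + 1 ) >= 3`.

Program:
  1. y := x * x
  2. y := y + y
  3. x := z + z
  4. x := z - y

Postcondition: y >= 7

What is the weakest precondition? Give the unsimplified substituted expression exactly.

Answer: ( ( x * x ) + ( x * x ) ) >= 7

Derivation:
post: y >= 7
stmt 4: x := z - y  -- replace 0 occurrence(s) of x with (z - y)
  => y >= 7
stmt 3: x := z + z  -- replace 0 occurrence(s) of x with (z + z)
  => y >= 7
stmt 2: y := y + y  -- replace 1 occurrence(s) of y with (y + y)
  => ( y + y ) >= 7
stmt 1: y := x * x  -- replace 2 occurrence(s) of y with (x * x)
  => ( ( x * x ) + ( x * x ) ) >= 7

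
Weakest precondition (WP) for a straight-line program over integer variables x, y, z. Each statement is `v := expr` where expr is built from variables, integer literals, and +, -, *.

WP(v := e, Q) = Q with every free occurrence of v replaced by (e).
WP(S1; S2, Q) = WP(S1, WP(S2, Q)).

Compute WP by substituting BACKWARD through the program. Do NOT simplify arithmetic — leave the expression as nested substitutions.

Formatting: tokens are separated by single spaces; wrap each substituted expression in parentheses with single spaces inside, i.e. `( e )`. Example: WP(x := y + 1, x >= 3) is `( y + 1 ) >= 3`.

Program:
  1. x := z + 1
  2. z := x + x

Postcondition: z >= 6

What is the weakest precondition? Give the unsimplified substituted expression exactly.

Answer: ( ( z + 1 ) + ( z + 1 ) ) >= 6

Derivation:
post: z >= 6
stmt 2: z := x + x  -- replace 1 occurrence(s) of z with (x + x)
  => ( x + x ) >= 6
stmt 1: x := z + 1  -- replace 2 occurrence(s) of x with (z + 1)
  => ( ( z + 1 ) + ( z + 1 ) ) >= 6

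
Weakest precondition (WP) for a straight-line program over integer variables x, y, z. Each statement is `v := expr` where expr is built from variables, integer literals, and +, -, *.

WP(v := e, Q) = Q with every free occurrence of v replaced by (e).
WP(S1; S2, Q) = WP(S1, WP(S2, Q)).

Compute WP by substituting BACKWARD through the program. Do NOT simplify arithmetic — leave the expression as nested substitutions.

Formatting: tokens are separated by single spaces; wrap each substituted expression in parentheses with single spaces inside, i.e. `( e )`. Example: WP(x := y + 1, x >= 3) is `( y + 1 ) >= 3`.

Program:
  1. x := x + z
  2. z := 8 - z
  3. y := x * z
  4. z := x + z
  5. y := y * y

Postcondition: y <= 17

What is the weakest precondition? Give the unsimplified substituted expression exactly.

post: y <= 17
stmt 5: y := y * y  -- replace 1 occurrence(s) of y with (y * y)
  => ( y * y ) <= 17
stmt 4: z := x + z  -- replace 0 occurrence(s) of z with (x + z)
  => ( y * y ) <= 17
stmt 3: y := x * z  -- replace 2 occurrence(s) of y with (x * z)
  => ( ( x * z ) * ( x * z ) ) <= 17
stmt 2: z := 8 - z  -- replace 2 occurrence(s) of z with (8 - z)
  => ( ( x * ( 8 - z ) ) * ( x * ( 8 - z ) ) ) <= 17
stmt 1: x := x + z  -- replace 2 occurrence(s) of x with (x + z)
  => ( ( ( x + z ) * ( 8 - z ) ) * ( ( x + z ) * ( 8 - z ) ) ) <= 17

Answer: ( ( ( x + z ) * ( 8 - z ) ) * ( ( x + z ) * ( 8 - z ) ) ) <= 17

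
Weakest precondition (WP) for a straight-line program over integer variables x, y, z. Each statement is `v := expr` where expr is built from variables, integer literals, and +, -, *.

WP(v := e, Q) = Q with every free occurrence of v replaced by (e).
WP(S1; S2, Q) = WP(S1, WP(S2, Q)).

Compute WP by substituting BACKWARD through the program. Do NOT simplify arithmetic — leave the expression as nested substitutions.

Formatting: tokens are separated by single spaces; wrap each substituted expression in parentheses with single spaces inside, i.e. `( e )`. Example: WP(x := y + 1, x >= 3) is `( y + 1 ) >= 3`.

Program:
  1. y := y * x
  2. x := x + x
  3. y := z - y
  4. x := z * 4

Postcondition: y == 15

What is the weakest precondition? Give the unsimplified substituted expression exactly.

post: y == 15
stmt 4: x := z * 4  -- replace 0 occurrence(s) of x with (z * 4)
  => y == 15
stmt 3: y := z - y  -- replace 1 occurrence(s) of y with (z - y)
  => ( z - y ) == 15
stmt 2: x := x + x  -- replace 0 occurrence(s) of x with (x + x)
  => ( z - y ) == 15
stmt 1: y := y * x  -- replace 1 occurrence(s) of y with (y * x)
  => ( z - ( y * x ) ) == 15

Answer: ( z - ( y * x ) ) == 15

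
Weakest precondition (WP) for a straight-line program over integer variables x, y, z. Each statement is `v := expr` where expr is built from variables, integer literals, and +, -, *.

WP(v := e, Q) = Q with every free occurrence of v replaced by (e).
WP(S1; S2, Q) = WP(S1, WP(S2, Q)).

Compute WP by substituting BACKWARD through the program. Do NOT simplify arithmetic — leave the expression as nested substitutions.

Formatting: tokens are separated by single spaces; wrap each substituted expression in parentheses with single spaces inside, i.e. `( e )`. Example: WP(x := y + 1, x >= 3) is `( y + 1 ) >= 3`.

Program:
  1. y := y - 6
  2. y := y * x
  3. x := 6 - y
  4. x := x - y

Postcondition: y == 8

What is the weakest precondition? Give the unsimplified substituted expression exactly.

Answer: ( ( y - 6 ) * x ) == 8

Derivation:
post: y == 8
stmt 4: x := x - y  -- replace 0 occurrence(s) of x with (x - y)
  => y == 8
stmt 3: x := 6 - y  -- replace 0 occurrence(s) of x with (6 - y)
  => y == 8
stmt 2: y := y * x  -- replace 1 occurrence(s) of y with (y * x)
  => ( y * x ) == 8
stmt 1: y := y - 6  -- replace 1 occurrence(s) of y with (y - 6)
  => ( ( y - 6 ) * x ) == 8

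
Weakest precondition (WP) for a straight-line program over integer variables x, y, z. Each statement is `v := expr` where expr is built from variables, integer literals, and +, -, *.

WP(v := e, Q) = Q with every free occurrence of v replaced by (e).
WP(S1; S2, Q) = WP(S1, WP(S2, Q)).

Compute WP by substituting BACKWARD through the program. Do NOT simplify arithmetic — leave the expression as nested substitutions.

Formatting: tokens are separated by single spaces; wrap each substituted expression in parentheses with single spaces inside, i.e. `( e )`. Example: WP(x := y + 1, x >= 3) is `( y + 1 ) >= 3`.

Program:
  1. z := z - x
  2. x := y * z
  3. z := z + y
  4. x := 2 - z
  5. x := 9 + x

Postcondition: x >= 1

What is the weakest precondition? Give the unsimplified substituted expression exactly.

post: x >= 1
stmt 5: x := 9 + x  -- replace 1 occurrence(s) of x with (9 + x)
  => ( 9 + x ) >= 1
stmt 4: x := 2 - z  -- replace 1 occurrence(s) of x with (2 - z)
  => ( 9 + ( 2 - z ) ) >= 1
stmt 3: z := z + y  -- replace 1 occurrence(s) of z with (z + y)
  => ( 9 + ( 2 - ( z + y ) ) ) >= 1
stmt 2: x := y * z  -- replace 0 occurrence(s) of x with (y * z)
  => ( 9 + ( 2 - ( z + y ) ) ) >= 1
stmt 1: z := z - x  -- replace 1 occurrence(s) of z with (z - x)
  => ( 9 + ( 2 - ( ( z - x ) + y ) ) ) >= 1

Answer: ( 9 + ( 2 - ( ( z - x ) + y ) ) ) >= 1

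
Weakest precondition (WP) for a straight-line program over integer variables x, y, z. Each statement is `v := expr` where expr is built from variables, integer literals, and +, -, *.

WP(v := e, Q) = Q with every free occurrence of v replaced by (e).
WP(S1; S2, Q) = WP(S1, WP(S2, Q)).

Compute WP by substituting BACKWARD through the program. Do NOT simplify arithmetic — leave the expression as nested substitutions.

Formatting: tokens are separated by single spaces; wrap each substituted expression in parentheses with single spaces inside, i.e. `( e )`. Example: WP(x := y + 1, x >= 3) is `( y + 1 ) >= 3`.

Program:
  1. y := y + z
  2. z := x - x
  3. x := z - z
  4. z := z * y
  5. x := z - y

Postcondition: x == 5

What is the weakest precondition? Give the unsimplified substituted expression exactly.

post: x == 5
stmt 5: x := z - y  -- replace 1 occurrence(s) of x with (z - y)
  => ( z - y ) == 5
stmt 4: z := z * y  -- replace 1 occurrence(s) of z with (z * y)
  => ( ( z * y ) - y ) == 5
stmt 3: x := z - z  -- replace 0 occurrence(s) of x with (z - z)
  => ( ( z * y ) - y ) == 5
stmt 2: z := x - x  -- replace 1 occurrence(s) of z with (x - x)
  => ( ( ( x - x ) * y ) - y ) == 5
stmt 1: y := y + z  -- replace 2 occurrence(s) of y with (y + z)
  => ( ( ( x - x ) * ( y + z ) ) - ( y + z ) ) == 5

Answer: ( ( ( x - x ) * ( y + z ) ) - ( y + z ) ) == 5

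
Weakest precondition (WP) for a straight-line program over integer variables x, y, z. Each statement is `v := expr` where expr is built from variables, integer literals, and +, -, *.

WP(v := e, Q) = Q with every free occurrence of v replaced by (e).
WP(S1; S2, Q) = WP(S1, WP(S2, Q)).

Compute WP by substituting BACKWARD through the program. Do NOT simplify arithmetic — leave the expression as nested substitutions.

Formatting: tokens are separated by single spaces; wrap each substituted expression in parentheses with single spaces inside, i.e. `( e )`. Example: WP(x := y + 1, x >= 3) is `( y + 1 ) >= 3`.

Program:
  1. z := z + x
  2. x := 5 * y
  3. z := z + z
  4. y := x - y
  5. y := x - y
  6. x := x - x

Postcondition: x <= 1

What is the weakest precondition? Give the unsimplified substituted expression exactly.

post: x <= 1
stmt 6: x := x - x  -- replace 1 occurrence(s) of x with (x - x)
  => ( x - x ) <= 1
stmt 5: y := x - y  -- replace 0 occurrence(s) of y with (x - y)
  => ( x - x ) <= 1
stmt 4: y := x - y  -- replace 0 occurrence(s) of y with (x - y)
  => ( x - x ) <= 1
stmt 3: z := z + z  -- replace 0 occurrence(s) of z with (z + z)
  => ( x - x ) <= 1
stmt 2: x := 5 * y  -- replace 2 occurrence(s) of x with (5 * y)
  => ( ( 5 * y ) - ( 5 * y ) ) <= 1
stmt 1: z := z + x  -- replace 0 occurrence(s) of z with (z + x)
  => ( ( 5 * y ) - ( 5 * y ) ) <= 1

Answer: ( ( 5 * y ) - ( 5 * y ) ) <= 1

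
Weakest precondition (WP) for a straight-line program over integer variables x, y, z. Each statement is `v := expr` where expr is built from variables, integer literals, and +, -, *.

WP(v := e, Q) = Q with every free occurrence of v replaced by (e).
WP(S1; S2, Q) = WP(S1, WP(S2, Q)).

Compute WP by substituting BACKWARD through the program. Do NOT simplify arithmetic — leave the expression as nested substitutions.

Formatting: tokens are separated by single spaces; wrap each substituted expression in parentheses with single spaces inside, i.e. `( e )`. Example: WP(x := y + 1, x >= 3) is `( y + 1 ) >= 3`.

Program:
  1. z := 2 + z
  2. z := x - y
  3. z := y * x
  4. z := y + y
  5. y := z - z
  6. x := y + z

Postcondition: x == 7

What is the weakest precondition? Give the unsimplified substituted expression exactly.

Answer: ( ( ( y + y ) - ( y + y ) ) + ( y + y ) ) == 7

Derivation:
post: x == 7
stmt 6: x := y + z  -- replace 1 occurrence(s) of x with (y + z)
  => ( y + z ) == 7
stmt 5: y := z - z  -- replace 1 occurrence(s) of y with (z - z)
  => ( ( z - z ) + z ) == 7
stmt 4: z := y + y  -- replace 3 occurrence(s) of z with (y + y)
  => ( ( ( y + y ) - ( y + y ) ) + ( y + y ) ) == 7
stmt 3: z := y * x  -- replace 0 occurrence(s) of z with (y * x)
  => ( ( ( y + y ) - ( y + y ) ) + ( y + y ) ) == 7
stmt 2: z := x - y  -- replace 0 occurrence(s) of z with (x - y)
  => ( ( ( y + y ) - ( y + y ) ) + ( y + y ) ) == 7
stmt 1: z := 2 + z  -- replace 0 occurrence(s) of z with (2 + z)
  => ( ( ( y + y ) - ( y + y ) ) + ( y + y ) ) == 7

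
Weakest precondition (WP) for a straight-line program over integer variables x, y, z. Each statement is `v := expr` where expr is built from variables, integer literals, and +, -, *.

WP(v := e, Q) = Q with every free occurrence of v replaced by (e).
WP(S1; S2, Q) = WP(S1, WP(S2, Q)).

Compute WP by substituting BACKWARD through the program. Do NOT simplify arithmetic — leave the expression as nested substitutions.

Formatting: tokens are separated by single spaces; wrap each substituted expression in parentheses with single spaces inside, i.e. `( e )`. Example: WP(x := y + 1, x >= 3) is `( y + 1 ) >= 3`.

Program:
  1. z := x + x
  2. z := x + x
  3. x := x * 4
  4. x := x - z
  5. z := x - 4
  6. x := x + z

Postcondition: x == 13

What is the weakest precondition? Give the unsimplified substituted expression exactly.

Answer: ( ( ( x * 4 ) - ( x + x ) ) + ( ( ( x * 4 ) - ( x + x ) ) - 4 ) ) == 13

Derivation:
post: x == 13
stmt 6: x := x + z  -- replace 1 occurrence(s) of x with (x + z)
  => ( x + z ) == 13
stmt 5: z := x - 4  -- replace 1 occurrence(s) of z with (x - 4)
  => ( x + ( x - 4 ) ) == 13
stmt 4: x := x - z  -- replace 2 occurrence(s) of x with (x - z)
  => ( ( x - z ) + ( ( x - z ) - 4 ) ) == 13
stmt 3: x := x * 4  -- replace 2 occurrence(s) of x with (x * 4)
  => ( ( ( x * 4 ) - z ) + ( ( ( x * 4 ) - z ) - 4 ) ) == 13
stmt 2: z := x + x  -- replace 2 occurrence(s) of z with (x + x)
  => ( ( ( x * 4 ) - ( x + x ) ) + ( ( ( x * 4 ) - ( x + x ) ) - 4 ) ) == 13
stmt 1: z := x + x  -- replace 0 occurrence(s) of z with (x + x)
  => ( ( ( x * 4 ) - ( x + x ) ) + ( ( ( x * 4 ) - ( x + x ) ) - 4 ) ) == 13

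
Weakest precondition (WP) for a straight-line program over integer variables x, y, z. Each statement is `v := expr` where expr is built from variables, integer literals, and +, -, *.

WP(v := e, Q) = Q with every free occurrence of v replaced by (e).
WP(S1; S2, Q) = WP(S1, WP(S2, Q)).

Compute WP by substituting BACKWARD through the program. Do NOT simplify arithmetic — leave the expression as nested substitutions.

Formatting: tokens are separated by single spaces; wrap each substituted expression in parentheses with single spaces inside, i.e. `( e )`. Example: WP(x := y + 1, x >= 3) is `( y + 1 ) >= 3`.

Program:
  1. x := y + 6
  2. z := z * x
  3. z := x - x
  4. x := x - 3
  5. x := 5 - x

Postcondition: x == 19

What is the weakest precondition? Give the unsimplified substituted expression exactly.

post: x == 19
stmt 5: x := 5 - x  -- replace 1 occurrence(s) of x with (5 - x)
  => ( 5 - x ) == 19
stmt 4: x := x - 3  -- replace 1 occurrence(s) of x with (x - 3)
  => ( 5 - ( x - 3 ) ) == 19
stmt 3: z := x - x  -- replace 0 occurrence(s) of z with (x - x)
  => ( 5 - ( x - 3 ) ) == 19
stmt 2: z := z * x  -- replace 0 occurrence(s) of z with (z * x)
  => ( 5 - ( x - 3 ) ) == 19
stmt 1: x := y + 6  -- replace 1 occurrence(s) of x with (y + 6)
  => ( 5 - ( ( y + 6 ) - 3 ) ) == 19

Answer: ( 5 - ( ( y + 6 ) - 3 ) ) == 19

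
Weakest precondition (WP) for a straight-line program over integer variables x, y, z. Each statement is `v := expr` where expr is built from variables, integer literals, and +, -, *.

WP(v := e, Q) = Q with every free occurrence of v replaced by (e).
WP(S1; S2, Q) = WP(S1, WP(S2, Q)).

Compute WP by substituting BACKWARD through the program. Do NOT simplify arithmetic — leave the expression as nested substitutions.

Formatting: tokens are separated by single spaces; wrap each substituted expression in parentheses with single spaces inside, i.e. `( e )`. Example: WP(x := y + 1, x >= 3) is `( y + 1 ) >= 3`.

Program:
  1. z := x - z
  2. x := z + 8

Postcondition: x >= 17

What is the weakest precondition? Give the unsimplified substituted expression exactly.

Answer: ( ( x - z ) + 8 ) >= 17

Derivation:
post: x >= 17
stmt 2: x := z + 8  -- replace 1 occurrence(s) of x with (z + 8)
  => ( z + 8 ) >= 17
stmt 1: z := x - z  -- replace 1 occurrence(s) of z with (x - z)
  => ( ( x - z ) + 8 ) >= 17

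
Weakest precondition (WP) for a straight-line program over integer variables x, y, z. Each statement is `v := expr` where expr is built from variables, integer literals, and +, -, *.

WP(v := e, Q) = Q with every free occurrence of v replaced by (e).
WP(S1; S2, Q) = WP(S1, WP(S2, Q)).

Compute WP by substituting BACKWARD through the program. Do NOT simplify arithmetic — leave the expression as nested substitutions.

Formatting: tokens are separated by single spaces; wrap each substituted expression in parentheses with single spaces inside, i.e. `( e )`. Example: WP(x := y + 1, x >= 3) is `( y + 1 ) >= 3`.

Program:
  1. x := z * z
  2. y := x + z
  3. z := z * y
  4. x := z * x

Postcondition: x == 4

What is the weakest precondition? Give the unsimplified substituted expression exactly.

Answer: ( ( z * ( ( z * z ) + z ) ) * ( z * z ) ) == 4

Derivation:
post: x == 4
stmt 4: x := z * x  -- replace 1 occurrence(s) of x with (z * x)
  => ( z * x ) == 4
stmt 3: z := z * y  -- replace 1 occurrence(s) of z with (z * y)
  => ( ( z * y ) * x ) == 4
stmt 2: y := x + z  -- replace 1 occurrence(s) of y with (x + z)
  => ( ( z * ( x + z ) ) * x ) == 4
stmt 1: x := z * z  -- replace 2 occurrence(s) of x with (z * z)
  => ( ( z * ( ( z * z ) + z ) ) * ( z * z ) ) == 4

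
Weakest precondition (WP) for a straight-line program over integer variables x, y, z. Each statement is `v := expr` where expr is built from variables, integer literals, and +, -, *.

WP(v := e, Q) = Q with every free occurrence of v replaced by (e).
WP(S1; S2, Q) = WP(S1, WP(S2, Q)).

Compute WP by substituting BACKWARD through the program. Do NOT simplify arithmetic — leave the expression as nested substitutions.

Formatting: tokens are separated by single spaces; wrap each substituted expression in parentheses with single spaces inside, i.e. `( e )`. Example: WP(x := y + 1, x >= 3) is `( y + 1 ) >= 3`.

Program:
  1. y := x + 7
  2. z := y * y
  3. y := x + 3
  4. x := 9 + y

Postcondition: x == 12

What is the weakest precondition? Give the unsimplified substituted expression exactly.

post: x == 12
stmt 4: x := 9 + y  -- replace 1 occurrence(s) of x with (9 + y)
  => ( 9 + y ) == 12
stmt 3: y := x + 3  -- replace 1 occurrence(s) of y with (x + 3)
  => ( 9 + ( x + 3 ) ) == 12
stmt 2: z := y * y  -- replace 0 occurrence(s) of z with (y * y)
  => ( 9 + ( x + 3 ) ) == 12
stmt 1: y := x + 7  -- replace 0 occurrence(s) of y with (x + 7)
  => ( 9 + ( x + 3 ) ) == 12

Answer: ( 9 + ( x + 3 ) ) == 12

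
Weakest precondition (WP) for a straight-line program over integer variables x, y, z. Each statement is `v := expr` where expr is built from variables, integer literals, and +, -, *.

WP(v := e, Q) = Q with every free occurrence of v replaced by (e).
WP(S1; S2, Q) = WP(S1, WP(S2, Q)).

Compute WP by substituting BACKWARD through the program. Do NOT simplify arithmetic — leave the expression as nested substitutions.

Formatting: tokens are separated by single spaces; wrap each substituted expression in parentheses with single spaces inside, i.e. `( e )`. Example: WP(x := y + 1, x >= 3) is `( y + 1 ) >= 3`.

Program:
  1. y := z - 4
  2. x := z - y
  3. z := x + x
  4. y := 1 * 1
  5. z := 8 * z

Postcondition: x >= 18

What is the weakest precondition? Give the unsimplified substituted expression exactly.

Answer: ( z - ( z - 4 ) ) >= 18

Derivation:
post: x >= 18
stmt 5: z := 8 * z  -- replace 0 occurrence(s) of z with (8 * z)
  => x >= 18
stmt 4: y := 1 * 1  -- replace 0 occurrence(s) of y with (1 * 1)
  => x >= 18
stmt 3: z := x + x  -- replace 0 occurrence(s) of z with (x + x)
  => x >= 18
stmt 2: x := z - y  -- replace 1 occurrence(s) of x with (z - y)
  => ( z - y ) >= 18
stmt 1: y := z - 4  -- replace 1 occurrence(s) of y with (z - 4)
  => ( z - ( z - 4 ) ) >= 18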